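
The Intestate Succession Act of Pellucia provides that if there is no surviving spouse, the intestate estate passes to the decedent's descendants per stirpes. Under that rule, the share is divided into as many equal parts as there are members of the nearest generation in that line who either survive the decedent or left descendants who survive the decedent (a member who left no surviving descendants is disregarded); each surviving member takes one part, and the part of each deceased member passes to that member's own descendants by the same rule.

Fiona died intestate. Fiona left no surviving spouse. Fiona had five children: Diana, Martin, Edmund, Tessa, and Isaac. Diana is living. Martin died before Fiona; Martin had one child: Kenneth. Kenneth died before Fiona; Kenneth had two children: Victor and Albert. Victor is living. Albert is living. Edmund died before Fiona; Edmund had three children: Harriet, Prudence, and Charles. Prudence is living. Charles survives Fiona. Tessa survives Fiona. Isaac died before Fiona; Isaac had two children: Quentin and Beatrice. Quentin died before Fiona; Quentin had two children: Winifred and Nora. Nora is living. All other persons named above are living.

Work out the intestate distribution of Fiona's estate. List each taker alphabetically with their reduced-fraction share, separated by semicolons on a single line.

Albert 1/10; Beatrice 1/10; Charles 1/15; Diana 1/5; Harriet 1/15; Nora 1/20; Prudence 1/15; Tessa 1/5; Victor 1/10; Winifred 1/20

There is no surviving spouse, so the entire estate passes to Fiona's descendants per stirpes.
The estate is divided into 5 equal shares of 1/5 among Diana, Martin, Edmund, Tessa, Isaac.
Diana is living and takes 1/5.
Martin predeceased; the 1/5 allotted to Martin's branch passes to Martin's issue by representation.
Kenneth's line is the sole branch at this level, so the full 1/5 passes to Kenneth's issue by representation.
The 1/5 is divided into 2 equal shares of 1/10 among Victor, Albert.
Victor is living and takes 1/10.
Albert is living and takes 1/10.
Edmund predeceased; the 1/5 allotted to Edmund's branch passes to Edmund's issue by representation.
The 1/5 is divided into 3 equal shares of 1/15 among Harriet, Prudence, Charles.
Harriet is living and takes 1/15.
Prudence is living and takes 1/15.
Charles is living and takes 1/15.
Tessa is living and takes 1/5.
Isaac predeceased; the 1/5 allotted to Isaac's branch passes to Isaac's issue by representation.
The 1/5 is divided into 2 equal shares of 1/10 among Quentin, Beatrice.
Quentin predeceased; the 1/10 allotted to Quentin's branch passes to Quentin's issue by representation.
The 1/10 is divided into 2 equal shares of 1/20 among Winifred, Nora.
Winifred is living and takes 1/20.
Nora is living and takes 1/20.
Beatrice is living and takes 1/10.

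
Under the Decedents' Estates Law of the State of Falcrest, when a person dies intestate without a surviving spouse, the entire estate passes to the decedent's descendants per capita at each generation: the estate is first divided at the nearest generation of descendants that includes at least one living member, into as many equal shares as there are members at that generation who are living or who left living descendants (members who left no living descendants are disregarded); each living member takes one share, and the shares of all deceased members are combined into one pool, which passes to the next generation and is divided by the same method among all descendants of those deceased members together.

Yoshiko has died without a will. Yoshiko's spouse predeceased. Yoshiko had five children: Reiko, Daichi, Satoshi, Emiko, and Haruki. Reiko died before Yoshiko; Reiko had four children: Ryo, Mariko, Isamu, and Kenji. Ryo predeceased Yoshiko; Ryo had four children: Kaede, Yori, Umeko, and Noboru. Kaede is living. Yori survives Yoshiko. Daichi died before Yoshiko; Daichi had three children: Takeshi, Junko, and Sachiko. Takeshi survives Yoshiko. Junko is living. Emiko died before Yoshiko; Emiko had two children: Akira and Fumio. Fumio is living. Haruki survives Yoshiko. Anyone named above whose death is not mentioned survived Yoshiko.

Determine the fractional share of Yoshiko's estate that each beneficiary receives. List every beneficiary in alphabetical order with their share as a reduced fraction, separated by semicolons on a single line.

There is no surviving spouse, so the entire estate passes to Yoshiko's descendants per capita at each generation.
At generation 1 (Reiko, Daichi, Satoshi, Emiko, Haruki) there are 5 shares of (1)/5 = 1/5 each.
Living: Satoshi and Haruki — each takes 1/5.
Deceased: Reiko, Daichi, and Emiko. Their combined 3/5 is pooled and carried to generation 2.
At generation 2 (Ryo, Mariko, Isamu, Kenji, Takeshi, Junko, Sachiko, Akira, Fumio) there are 9 shares of (3/5)/9 = 1/15 each.
Living: Mariko, Isamu, Kenji, Takeshi, Junko, Sachiko, Akira, and Fumio — each takes 1/15.
Deceased: Ryo. That 1/15 share is carried to generation 3.
At generation 3 (Kaede, Yori, Umeko, Noboru) there are 4 shares of (1/15)/4 = 1/60 each.
Living: Kaede, Yori, Umeko, and Noboru — each takes 1/60.

Akira 1/15; Fumio 1/15; Haruki 1/5; Isamu 1/15; Junko 1/15; Kaede 1/60; Kenji 1/15; Mariko 1/15; Noboru 1/60; Sachiko 1/15; Satoshi 1/5; Takeshi 1/15; Umeko 1/60; Yori 1/60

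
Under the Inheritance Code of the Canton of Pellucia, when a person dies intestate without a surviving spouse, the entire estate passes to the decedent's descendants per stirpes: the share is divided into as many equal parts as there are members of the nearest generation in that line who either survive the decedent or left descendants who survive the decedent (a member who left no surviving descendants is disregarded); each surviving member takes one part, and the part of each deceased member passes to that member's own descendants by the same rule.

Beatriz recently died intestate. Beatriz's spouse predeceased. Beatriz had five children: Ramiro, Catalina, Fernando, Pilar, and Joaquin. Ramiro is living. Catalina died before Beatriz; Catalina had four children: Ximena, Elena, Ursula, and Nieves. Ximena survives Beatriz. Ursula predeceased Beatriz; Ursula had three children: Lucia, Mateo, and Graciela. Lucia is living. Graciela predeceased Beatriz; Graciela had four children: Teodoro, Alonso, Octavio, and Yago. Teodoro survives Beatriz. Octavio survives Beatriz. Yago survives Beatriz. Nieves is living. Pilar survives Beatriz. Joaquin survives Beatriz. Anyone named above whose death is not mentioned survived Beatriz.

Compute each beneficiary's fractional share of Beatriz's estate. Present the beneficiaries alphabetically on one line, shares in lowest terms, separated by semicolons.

There is no surviving spouse, so the entire estate passes to Beatriz's descendants per stirpes.
The estate is divided into 5 equal shares of 1/5 among Ramiro, Catalina, Fernando, Pilar, Joaquin.
Ramiro is living and takes 1/5.
Catalina predeceased; the 1/5 allotted to Catalina's branch passes to Catalina's issue by representation.
The 1/5 is divided into 4 equal shares of 1/20 among Ximena, Elena, Ursula, Nieves.
Ximena is living and takes 1/20.
Elena is living and takes 1/20.
Ursula predeceased; the 1/20 allotted to Ursula's branch passes to Ursula's issue by representation.
The 1/20 is divided into 3 equal shares of 1/60 among Lucia, Mateo, Graciela.
Lucia is living and takes 1/60.
Mateo is living and takes 1/60.
Graciela predeceased; the 1/60 allotted to Graciela's branch passes to Graciela's issue by representation.
The 1/60 is divided into 4 equal shares of 1/240 among Teodoro, Alonso, Octavio, Yago.
Teodoro is living and takes 1/240.
Alonso is living and takes 1/240.
Octavio is living and takes 1/240.
Yago is living and takes 1/240.
Nieves is living and takes 1/20.
Fernando is living and takes 1/5.
Pilar is living and takes 1/5.
Joaquin is living and takes 1/5.

Alonso 1/240; Elena 1/20; Fernando 1/5; Joaquin 1/5; Lucia 1/60; Mateo 1/60; Nieves 1/20; Octavio 1/240; Pilar 1/5; Ramiro 1/5; Teodoro 1/240; Ximena 1/20; Yago 1/240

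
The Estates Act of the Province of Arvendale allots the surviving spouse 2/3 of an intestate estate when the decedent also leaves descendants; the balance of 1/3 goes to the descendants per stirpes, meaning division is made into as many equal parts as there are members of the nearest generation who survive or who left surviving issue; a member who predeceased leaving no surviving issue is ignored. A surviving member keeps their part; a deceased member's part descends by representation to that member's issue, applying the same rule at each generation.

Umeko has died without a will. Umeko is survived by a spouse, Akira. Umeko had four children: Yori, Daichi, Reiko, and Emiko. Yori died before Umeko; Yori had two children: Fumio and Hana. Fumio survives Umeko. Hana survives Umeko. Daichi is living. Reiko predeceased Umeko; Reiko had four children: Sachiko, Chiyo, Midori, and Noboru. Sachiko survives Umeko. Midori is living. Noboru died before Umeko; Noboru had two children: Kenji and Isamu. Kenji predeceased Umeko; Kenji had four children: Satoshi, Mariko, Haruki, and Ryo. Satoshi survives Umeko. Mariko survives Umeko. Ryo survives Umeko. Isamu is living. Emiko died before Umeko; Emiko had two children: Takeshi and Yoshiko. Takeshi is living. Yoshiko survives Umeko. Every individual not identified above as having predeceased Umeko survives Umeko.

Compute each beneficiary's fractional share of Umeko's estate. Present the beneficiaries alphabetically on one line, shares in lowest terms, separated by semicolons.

Akira, as surviving spouse, takes 2/3.
The remaining 1/3 passes to Umeko's descendants per stirpes.
The 1/3 is divided into 4 equal shares of 1/12 among Yori, Daichi, Reiko, Emiko.
Yori predeceased; the 1/12 allotted to Yori's branch passes to Yori's issue by representation.
The 1/12 is divided into 2 equal shares of 1/24 among Fumio, Hana.
Fumio is living and takes 1/24.
Hana is living and takes 1/24.
Daichi is living and takes 1/12.
Reiko predeceased; the 1/12 allotted to Reiko's branch passes to Reiko's issue by representation.
The 1/12 is divided into 4 equal shares of 1/48 among Sachiko, Chiyo, Midori, Noboru.
Sachiko is living and takes 1/48.
Chiyo is living and takes 1/48.
Midori is living and takes 1/48.
Noboru predeceased; the 1/48 allotted to Noboru's branch passes to Noboru's issue by representation.
The 1/48 is divided into 2 equal shares of 1/96 among Kenji, Isamu.
Kenji predeceased; the 1/96 allotted to Kenji's branch passes to Kenji's issue by representation.
The 1/96 is divided into 4 equal shares of 1/384 among Satoshi, Mariko, Haruki, Ryo.
Satoshi is living and takes 1/384.
Mariko is living and takes 1/384.
Haruki is living and takes 1/384.
Ryo is living and takes 1/384.
Isamu is living and takes 1/96.
Emiko predeceased; the 1/12 allotted to Emiko's branch passes to Emiko's issue by representation.
The 1/12 is divided into 2 equal shares of 1/24 among Takeshi, Yoshiko.
Takeshi is living and takes 1/24.
Yoshiko is living and takes 1/24.

Akira 2/3; Chiyo 1/48; Daichi 1/12; Fumio 1/24; Hana 1/24; Haruki 1/384; Isamu 1/96; Mariko 1/384; Midori 1/48; Ryo 1/384; Sachiko 1/48; Satoshi 1/384; Takeshi 1/24; Yoshiko 1/24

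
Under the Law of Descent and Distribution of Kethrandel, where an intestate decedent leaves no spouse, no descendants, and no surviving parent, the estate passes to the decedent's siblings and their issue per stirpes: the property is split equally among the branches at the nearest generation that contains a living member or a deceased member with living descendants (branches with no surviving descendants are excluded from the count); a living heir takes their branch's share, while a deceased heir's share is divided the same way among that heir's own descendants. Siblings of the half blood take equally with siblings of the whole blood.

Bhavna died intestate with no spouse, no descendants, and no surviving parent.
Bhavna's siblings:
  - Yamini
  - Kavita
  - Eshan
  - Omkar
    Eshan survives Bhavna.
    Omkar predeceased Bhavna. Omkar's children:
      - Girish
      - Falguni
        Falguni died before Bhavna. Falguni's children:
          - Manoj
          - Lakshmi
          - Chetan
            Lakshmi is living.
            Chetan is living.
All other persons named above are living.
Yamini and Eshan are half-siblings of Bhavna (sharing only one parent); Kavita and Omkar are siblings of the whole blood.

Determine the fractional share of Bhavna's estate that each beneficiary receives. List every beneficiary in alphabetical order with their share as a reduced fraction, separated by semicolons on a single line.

No spouse, descendants, or parent survives, so the estate passes to Bhavna's siblings per stirpes.
Half-blood and whole-blood siblings take equally under the stated rule.
The estate is divided into 4 equal shares of 1/4 among Yamini, Kavita, Eshan, Omkar.
Yamini is living and takes 1/4.
Kavita is living and takes 1/4.
Eshan is living and takes 1/4.
Omkar predeceased; the 1/4 allotted to Omkar's branch passes to Omkar's issue by representation.
The 1/4 is divided into 2 equal shares of 1/8 among Girish, Falguni.
Girish is living and takes 1/8.
Falguni predeceased; the 1/8 allotted to Falguni's branch passes to Falguni's issue by representation.
The 1/8 is divided into 3 equal shares of 1/24 among Manoj, Lakshmi, Chetan.
Manoj is living and takes 1/24.
Lakshmi is living and takes 1/24.
Chetan is living and takes 1/24.

Chetan 1/24; Eshan 1/4; Girish 1/8; Kavita 1/4; Lakshmi 1/24; Manoj 1/24; Yamini 1/4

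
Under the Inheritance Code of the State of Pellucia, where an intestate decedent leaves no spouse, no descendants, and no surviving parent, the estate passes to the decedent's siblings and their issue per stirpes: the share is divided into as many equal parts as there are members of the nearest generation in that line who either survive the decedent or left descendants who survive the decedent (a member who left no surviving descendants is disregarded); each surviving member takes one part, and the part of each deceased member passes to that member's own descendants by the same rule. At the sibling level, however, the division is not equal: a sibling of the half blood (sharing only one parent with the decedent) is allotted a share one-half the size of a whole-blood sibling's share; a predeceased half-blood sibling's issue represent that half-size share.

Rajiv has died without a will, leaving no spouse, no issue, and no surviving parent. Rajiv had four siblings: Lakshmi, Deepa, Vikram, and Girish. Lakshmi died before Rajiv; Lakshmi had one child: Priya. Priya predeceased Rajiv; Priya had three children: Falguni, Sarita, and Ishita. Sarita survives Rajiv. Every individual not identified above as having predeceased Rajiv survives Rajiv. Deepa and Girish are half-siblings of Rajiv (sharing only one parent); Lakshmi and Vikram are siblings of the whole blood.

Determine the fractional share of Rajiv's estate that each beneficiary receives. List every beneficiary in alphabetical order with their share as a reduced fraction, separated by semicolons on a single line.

Deepa 1/6; Falguni 1/9; Girish 1/6; Ishita 1/9; Sarita 1/9; Vikram 1/3

No spouse, descendants, or parent survives, so the estate passes to Rajiv's siblings per stirpes.
Half-blood siblings count for one-half the weight of whole-blood siblings at the initial division.
Dividing 1 in proportion to weights (total weight 3): Lakshmi (weight 1) → 1/3; Deepa (weight 1/2) → 1/6; Vikram (weight 1) → 1/3; Girish (weight 1/2) → 1/6.
Lakshmi predeceased; the 1/3 allotted to Lakshmi's branch passes to Lakshmi's issue by representation.
Priya's line is the sole branch at this level, so the full 1/3 passes to Priya's issue by representation.
The 1/3 is divided into 3 equal shares of 1/9 among Falguni, Sarita, Ishita.
Falguni is living and takes 1/9.
Sarita is living and takes 1/9.
Ishita is living and takes 1/9.
Deepa is living and takes 1/6.
Vikram is living and takes 1/3.
Girish is living and takes 1/6.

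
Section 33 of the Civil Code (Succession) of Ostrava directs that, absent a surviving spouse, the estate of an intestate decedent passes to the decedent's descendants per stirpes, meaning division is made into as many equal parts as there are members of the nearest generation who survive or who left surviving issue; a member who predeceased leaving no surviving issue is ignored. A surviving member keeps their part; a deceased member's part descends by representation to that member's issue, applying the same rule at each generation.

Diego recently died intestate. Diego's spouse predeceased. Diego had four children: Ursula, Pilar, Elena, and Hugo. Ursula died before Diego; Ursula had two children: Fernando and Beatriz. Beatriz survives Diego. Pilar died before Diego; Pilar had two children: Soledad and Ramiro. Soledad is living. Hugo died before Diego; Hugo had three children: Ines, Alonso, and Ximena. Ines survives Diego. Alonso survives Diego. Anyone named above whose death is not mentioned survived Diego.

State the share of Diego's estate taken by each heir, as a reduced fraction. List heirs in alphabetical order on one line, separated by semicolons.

Alonso 1/12; Beatriz 1/8; Elena 1/4; Fernando 1/8; Ines 1/12; Ramiro 1/8; Soledad 1/8; Ximena 1/12

There is no surviving spouse, so the entire estate passes to Diego's descendants per stirpes.
The estate is divided into 4 equal shares of 1/4 among Ursula, Pilar, Elena, Hugo.
Ursula predeceased; the 1/4 allotted to Ursula's branch passes to Ursula's issue by representation.
The 1/4 is divided into 2 equal shares of 1/8 among Fernando, Beatriz.
Fernando is living and takes 1/8.
Beatriz is living and takes 1/8.
Pilar predeceased; the 1/4 allotted to Pilar's branch passes to Pilar's issue by representation.
The 1/4 is divided into 2 equal shares of 1/8 among Soledad, Ramiro.
Soledad is living and takes 1/8.
Ramiro is living and takes 1/8.
Elena is living and takes 1/4.
Hugo predeceased; the 1/4 allotted to Hugo's branch passes to Hugo's issue by representation.
The 1/4 is divided into 3 equal shares of 1/12 among Ines, Alonso, Ximena.
Ines is living and takes 1/12.
Alonso is living and takes 1/12.
Ximena is living and takes 1/12.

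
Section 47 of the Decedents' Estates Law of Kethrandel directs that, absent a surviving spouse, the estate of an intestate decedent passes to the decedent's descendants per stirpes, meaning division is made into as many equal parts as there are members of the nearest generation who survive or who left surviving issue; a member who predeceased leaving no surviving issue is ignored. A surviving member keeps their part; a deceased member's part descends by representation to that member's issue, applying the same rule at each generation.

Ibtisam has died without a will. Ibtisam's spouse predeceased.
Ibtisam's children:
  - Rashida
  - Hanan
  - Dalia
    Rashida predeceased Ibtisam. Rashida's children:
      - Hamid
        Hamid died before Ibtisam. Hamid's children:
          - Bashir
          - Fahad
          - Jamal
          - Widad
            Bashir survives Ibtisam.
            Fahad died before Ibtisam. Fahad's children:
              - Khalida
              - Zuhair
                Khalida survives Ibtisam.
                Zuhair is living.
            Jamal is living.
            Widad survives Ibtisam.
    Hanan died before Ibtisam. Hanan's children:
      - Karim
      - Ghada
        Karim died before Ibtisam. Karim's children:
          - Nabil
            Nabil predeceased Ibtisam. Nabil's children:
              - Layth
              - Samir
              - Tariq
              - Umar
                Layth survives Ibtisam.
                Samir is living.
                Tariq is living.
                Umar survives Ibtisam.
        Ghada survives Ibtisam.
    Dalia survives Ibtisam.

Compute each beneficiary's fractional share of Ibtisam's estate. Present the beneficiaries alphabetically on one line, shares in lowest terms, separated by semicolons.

There is no surviving spouse, so the entire estate passes to Ibtisam's descendants per stirpes.
The estate is divided into 3 equal shares of 1/3 among Rashida, Hanan, Dalia.
Rashida predeceased; the 1/3 allotted to Rashida's branch passes to Rashida's issue by representation.
Hamid's line is the sole branch at this level, so the full 1/3 passes to Hamid's issue by representation.
The 1/3 is divided into 4 equal shares of 1/12 among Bashir, Fahad, Jamal, Widad.
Bashir is living and takes 1/12.
Fahad predeceased; the 1/12 allotted to Fahad's branch passes to Fahad's issue by representation.
The 1/12 is divided into 2 equal shares of 1/24 among Khalida, Zuhair.
Khalida is living and takes 1/24.
Zuhair is living and takes 1/24.
Jamal is living and takes 1/12.
Widad is living and takes 1/12.
Hanan predeceased; the 1/3 allotted to Hanan's branch passes to Hanan's issue by representation.
The 1/3 is divided into 2 equal shares of 1/6 among Karim, Ghada.
Karim predeceased; the 1/6 allotted to Karim's branch passes to Karim's issue by representation.
Nabil's line is the sole branch at this level, so the full 1/6 passes to Nabil's issue by representation.
The 1/6 is divided into 4 equal shares of 1/24 among Layth, Samir, Tariq, Umar.
Layth is living and takes 1/24.
Samir is living and takes 1/24.
Tariq is living and takes 1/24.
Umar is living and takes 1/24.
Ghada is living and takes 1/6.
Dalia is living and takes 1/3.

Bashir 1/12; Dalia 1/3; Ghada 1/6; Jamal 1/12; Khalida 1/24; Layth 1/24; Samir 1/24; Tariq 1/24; Umar 1/24; Widad 1/12; Zuhair 1/24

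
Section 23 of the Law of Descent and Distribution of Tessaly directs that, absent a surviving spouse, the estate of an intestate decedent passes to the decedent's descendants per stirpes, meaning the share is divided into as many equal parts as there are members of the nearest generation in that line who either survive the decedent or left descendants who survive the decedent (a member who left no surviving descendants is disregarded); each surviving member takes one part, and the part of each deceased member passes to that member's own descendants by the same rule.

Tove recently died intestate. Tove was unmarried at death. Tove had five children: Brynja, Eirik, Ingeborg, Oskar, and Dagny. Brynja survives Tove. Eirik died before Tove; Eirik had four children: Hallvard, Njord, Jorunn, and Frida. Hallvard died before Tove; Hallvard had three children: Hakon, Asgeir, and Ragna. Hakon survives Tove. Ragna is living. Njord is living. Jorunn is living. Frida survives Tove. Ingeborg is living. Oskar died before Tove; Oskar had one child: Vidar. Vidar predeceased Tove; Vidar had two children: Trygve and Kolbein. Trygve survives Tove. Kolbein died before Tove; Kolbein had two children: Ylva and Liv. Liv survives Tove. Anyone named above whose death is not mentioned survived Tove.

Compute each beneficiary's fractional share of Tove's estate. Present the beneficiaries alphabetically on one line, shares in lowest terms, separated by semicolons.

Asgeir 1/60; Brynja 1/5; Dagny 1/5; Frida 1/20; Hakon 1/60; Ingeborg 1/5; Jorunn 1/20; Liv 1/20; Njord 1/20; Ragna 1/60; Trygve 1/10; Ylva 1/20

There is no surviving spouse, so the entire estate passes to Tove's descendants per stirpes.
The estate is divided into 5 equal shares of 1/5 among Brynja, Eirik, Ingeborg, Oskar, Dagny.
Brynja is living and takes 1/5.
Eirik predeceased; the 1/5 allotted to Eirik's branch passes to Eirik's issue by representation.
The 1/5 is divided into 4 equal shares of 1/20 among Hallvard, Njord, Jorunn, Frida.
Hallvard predeceased; the 1/20 allotted to Hallvard's branch passes to Hallvard's issue by representation.
The 1/20 is divided into 3 equal shares of 1/60 among Hakon, Asgeir, Ragna.
Hakon is living and takes 1/60.
Asgeir is living and takes 1/60.
Ragna is living and takes 1/60.
Njord is living and takes 1/20.
Jorunn is living and takes 1/20.
Frida is living and takes 1/20.
Ingeborg is living and takes 1/5.
Oskar predeceased; the 1/5 allotted to Oskar's branch passes to Oskar's issue by representation.
Vidar's line is the sole branch at this level, so the full 1/5 passes to Vidar's issue by representation.
The 1/5 is divided into 2 equal shares of 1/10 among Trygve, Kolbein.
Trygve is living and takes 1/10.
Kolbein predeceased; the 1/10 allotted to Kolbein's branch passes to Kolbein's issue by representation.
The 1/10 is divided into 2 equal shares of 1/20 among Ylva, Liv.
Ylva is living and takes 1/20.
Liv is living and takes 1/20.
Dagny is living and takes 1/5.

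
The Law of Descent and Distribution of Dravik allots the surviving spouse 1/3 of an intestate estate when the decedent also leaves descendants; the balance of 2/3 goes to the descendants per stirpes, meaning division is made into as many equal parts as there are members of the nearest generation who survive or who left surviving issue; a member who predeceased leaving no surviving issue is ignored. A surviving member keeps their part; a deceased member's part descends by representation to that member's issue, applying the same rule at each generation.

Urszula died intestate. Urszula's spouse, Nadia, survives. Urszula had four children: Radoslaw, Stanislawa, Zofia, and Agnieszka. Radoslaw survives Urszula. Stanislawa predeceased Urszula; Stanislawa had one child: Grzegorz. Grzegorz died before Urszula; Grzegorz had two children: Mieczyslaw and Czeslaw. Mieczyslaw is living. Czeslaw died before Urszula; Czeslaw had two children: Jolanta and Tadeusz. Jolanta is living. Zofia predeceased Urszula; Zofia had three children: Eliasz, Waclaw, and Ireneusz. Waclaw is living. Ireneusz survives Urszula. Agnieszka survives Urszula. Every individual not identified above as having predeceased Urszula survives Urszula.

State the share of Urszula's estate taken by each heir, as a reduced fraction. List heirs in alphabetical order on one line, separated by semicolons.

Agnieszka 1/6; Eliasz 1/18; Ireneusz 1/18; Jolanta 1/24; Mieczyslaw 1/12; Nadia 1/3; Radoslaw 1/6; Tadeusz 1/24; Waclaw 1/18

Nadia, as surviving spouse, takes 1/3.
The remaining 2/3 passes to Urszula's descendants per stirpes.
The 2/3 is divided into 4 equal shares of 1/6 among Radoslaw, Stanislawa, Zofia, Agnieszka.
Radoslaw is living and takes 1/6.
Stanislawa predeceased; the 1/6 allotted to Stanislawa's branch passes to Stanislawa's issue by representation.
Grzegorz's line is the sole branch at this level, so the full 1/6 passes to Grzegorz's issue by representation.
The 1/6 is divided into 2 equal shares of 1/12 among Mieczyslaw, Czeslaw.
Mieczyslaw is living and takes 1/12.
Czeslaw predeceased; the 1/12 allotted to Czeslaw's branch passes to Czeslaw's issue by representation.
The 1/12 is divided into 2 equal shares of 1/24 among Jolanta, Tadeusz.
Jolanta is living and takes 1/24.
Tadeusz is living and takes 1/24.
Zofia predeceased; the 1/6 allotted to Zofia's branch passes to Zofia's issue by representation.
The 1/6 is divided into 3 equal shares of 1/18 among Eliasz, Waclaw, Ireneusz.
Eliasz is living and takes 1/18.
Waclaw is living and takes 1/18.
Ireneusz is living and takes 1/18.
Agnieszka is living and takes 1/6.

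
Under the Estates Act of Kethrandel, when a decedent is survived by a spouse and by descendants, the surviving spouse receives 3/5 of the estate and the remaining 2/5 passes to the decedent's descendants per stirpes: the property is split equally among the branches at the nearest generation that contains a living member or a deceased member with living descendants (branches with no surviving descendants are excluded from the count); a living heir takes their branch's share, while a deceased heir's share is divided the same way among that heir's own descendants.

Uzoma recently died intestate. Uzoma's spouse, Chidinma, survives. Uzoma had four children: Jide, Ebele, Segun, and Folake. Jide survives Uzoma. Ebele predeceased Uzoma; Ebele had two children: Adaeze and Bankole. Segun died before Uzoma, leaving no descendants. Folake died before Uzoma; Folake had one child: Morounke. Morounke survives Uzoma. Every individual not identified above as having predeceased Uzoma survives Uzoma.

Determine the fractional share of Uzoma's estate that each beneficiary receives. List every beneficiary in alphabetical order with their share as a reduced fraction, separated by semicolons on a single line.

Chidinma, as surviving spouse, takes 3/5.
The remaining 2/5 passes to Uzoma's descendants per stirpes.
Segun left no surviving issue, so that branch lapses and is disregarded.
The 2/5 is divided into 3 equal shares of 2/15 among Jide, Ebele, Folake.
Jide is living and takes 2/15.
Ebele predeceased; the 2/15 allotted to Ebele's branch passes to Ebele's issue by representation.
The 2/15 is divided into 2 equal shares of 1/15 among Adaeze, Bankole.
Adaeze is living and takes 1/15.
Bankole is living and takes 1/15.
Folake predeceased; the 2/15 allotted to Folake's branch passes to Folake's issue by representation.
Morounke is the sole taker at this level and receives the full 2/15.

Adaeze 1/15; Bankole 1/15; Chidinma 3/5; Jide 2/15; Morounke 2/15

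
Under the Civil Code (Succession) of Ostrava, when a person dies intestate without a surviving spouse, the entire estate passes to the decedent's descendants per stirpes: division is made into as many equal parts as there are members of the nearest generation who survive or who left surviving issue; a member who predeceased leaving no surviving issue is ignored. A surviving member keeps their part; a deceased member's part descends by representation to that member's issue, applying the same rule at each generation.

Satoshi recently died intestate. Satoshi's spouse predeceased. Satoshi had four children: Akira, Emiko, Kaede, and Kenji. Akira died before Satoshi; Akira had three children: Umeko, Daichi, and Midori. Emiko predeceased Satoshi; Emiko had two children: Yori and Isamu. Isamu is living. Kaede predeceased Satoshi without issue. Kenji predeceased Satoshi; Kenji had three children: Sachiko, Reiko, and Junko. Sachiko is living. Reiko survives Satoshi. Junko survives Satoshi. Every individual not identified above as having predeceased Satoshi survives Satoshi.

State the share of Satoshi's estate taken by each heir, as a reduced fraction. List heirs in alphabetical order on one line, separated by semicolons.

There is no surviving spouse, so the entire estate passes to Satoshi's descendants per stirpes.
Kaede left no surviving issue, so that branch lapses and is disregarded.
The estate is divided into 3 equal shares of 1/3 among Akira, Emiko, Kenji.
Akira predeceased; the 1/3 allotted to Akira's branch passes to Akira's issue by representation.
The 1/3 is divided into 3 equal shares of 1/9 among Umeko, Daichi, Midori.
Umeko is living and takes 1/9.
Daichi is living and takes 1/9.
Midori is living and takes 1/9.
Emiko predeceased; the 1/3 allotted to Emiko's branch passes to Emiko's issue by representation.
The 1/3 is divided into 2 equal shares of 1/6 among Yori, Isamu.
Yori is living and takes 1/6.
Isamu is living and takes 1/6.
Kenji predeceased; the 1/3 allotted to Kenji's branch passes to Kenji's issue by representation.
The 1/3 is divided into 3 equal shares of 1/9 among Sachiko, Reiko, Junko.
Sachiko is living and takes 1/9.
Reiko is living and takes 1/9.
Junko is living and takes 1/9.

Daichi 1/9; Isamu 1/6; Junko 1/9; Midori 1/9; Reiko 1/9; Sachiko 1/9; Umeko 1/9; Yori 1/6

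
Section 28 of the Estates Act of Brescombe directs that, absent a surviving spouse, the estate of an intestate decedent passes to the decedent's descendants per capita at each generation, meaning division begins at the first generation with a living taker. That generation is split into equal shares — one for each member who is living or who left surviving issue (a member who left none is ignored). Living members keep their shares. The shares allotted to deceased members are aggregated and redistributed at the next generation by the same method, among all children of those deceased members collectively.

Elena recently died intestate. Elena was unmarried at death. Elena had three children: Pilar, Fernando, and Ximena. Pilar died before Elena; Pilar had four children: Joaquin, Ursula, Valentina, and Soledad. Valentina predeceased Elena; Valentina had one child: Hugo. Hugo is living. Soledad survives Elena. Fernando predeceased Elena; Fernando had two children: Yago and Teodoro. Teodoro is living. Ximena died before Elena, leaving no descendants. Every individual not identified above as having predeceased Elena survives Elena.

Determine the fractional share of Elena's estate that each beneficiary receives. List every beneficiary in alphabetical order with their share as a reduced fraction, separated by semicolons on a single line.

Hugo 1/6; Joaquin 1/6; Soledad 1/6; Teodoro 1/6; Ursula 1/6; Yago 1/6

There is no surviving spouse, so the entire estate passes to Elena's descendants per capita at each generation.
No one at generation 1 (Pilar, Fernando) is living; moving to the next generation.
At generation 2 (Joaquin, Ursula, Valentina, Soledad, Yago, Teodoro) there are 6 shares of (1)/6 = 1/6 each.
Living: Joaquin, Ursula, Soledad, Yago, and Teodoro — each takes 1/6.
Deceased: Valentina. That 1/6 share is carried to generation 3.
At generation 3 (Hugo) there are 1 shares of (1/6)/1 = 1/6 each.
Living: Hugo — each takes 1/6.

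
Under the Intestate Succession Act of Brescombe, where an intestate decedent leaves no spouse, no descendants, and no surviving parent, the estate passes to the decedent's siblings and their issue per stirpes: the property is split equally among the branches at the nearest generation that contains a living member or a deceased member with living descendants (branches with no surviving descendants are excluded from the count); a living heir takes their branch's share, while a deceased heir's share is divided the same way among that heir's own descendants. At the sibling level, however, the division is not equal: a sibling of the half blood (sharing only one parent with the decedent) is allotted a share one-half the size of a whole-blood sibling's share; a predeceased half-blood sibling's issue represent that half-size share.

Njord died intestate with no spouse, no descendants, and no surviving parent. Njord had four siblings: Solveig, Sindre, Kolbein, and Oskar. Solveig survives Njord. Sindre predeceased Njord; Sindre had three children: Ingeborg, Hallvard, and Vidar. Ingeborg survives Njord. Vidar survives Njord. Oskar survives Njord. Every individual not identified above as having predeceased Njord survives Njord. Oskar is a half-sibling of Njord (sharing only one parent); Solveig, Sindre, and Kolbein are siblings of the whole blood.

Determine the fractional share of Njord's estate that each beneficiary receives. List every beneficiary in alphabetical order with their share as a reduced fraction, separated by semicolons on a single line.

Hallvard 2/21; Ingeborg 2/21; Kolbein 2/7; Oskar 1/7; Solveig 2/7; Vidar 2/21

No spouse, descendants, or parent survives, so the estate passes to Njord's siblings per stirpes.
Half-blood siblings count for one-half the weight of whole-blood siblings at the initial division.
Dividing 1 in proportion to weights (total weight 7/2): Solveig (weight 1) → 2/7; Sindre (weight 1) → 2/7; Kolbein (weight 1) → 2/7; Oskar (weight 1/2) → 1/7.
Solveig is living and takes 2/7.
Sindre predeceased; the 2/7 allotted to Sindre's branch passes to Sindre's issue by representation.
The 2/7 is divided into 3 equal shares of 2/21 among Ingeborg, Hallvard, Vidar.
Ingeborg is living and takes 2/21.
Hallvard is living and takes 2/21.
Vidar is living and takes 2/21.
Kolbein is living and takes 2/7.
Oskar is living and takes 1/7.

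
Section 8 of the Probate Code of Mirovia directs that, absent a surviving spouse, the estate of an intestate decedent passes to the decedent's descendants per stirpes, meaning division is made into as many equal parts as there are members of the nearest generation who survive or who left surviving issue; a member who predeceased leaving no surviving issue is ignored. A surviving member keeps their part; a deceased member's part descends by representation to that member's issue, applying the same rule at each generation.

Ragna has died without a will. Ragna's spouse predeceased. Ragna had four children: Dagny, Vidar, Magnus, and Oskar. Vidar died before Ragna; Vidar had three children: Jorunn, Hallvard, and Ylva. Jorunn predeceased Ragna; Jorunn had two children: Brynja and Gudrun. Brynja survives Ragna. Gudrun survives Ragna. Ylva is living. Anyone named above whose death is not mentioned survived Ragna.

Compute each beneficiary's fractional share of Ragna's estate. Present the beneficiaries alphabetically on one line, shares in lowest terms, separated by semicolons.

There is no surviving spouse, so the entire estate passes to Ragna's descendants per stirpes.
The estate is divided into 4 equal shares of 1/4 among Dagny, Vidar, Magnus, Oskar.
Dagny is living and takes 1/4.
Vidar predeceased; the 1/4 allotted to Vidar's branch passes to Vidar's issue by representation.
The 1/4 is divided into 3 equal shares of 1/12 among Jorunn, Hallvard, Ylva.
Jorunn predeceased; the 1/12 allotted to Jorunn's branch passes to Jorunn's issue by representation.
The 1/12 is divided into 2 equal shares of 1/24 among Brynja, Gudrun.
Brynja is living and takes 1/24.
Gudrun is living and takes 1/24.
Hallvard is living and takes 1/12.
Ylva is living and takes 1/12.
Magnus is living and takes 1/4.
Oskar is living and takes 1/4.

Brynja 1/24; Dagny 1/4; Gudrun 1/24; Hallvard 1/12; Magnus 1/4; Oskar 1/4; Ylva 1/12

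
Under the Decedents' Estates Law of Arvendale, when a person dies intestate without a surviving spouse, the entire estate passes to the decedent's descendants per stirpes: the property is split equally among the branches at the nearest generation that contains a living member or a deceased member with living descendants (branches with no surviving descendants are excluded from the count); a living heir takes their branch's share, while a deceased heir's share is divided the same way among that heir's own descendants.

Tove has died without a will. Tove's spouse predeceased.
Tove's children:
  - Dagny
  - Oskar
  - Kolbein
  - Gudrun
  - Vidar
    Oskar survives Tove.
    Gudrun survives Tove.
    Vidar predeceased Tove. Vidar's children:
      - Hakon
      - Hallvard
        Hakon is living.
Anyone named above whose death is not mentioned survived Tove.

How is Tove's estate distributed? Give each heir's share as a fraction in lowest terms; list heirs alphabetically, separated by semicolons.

There is no surviving spouse, so the entire estate passes to Tove's descendants per stirpes.
The estate is divided into 5 equal shares of 1/5 among Dagny, Oskar, Kolbein, Gudrun, Vidar.
Dagny is living and takes 1/5.
Oskar is living and takes 1/5.
Kolbein is living and takes 1/5.
Gudrun is living and takes 1/5.
Vidar predeceased; the 1/5 allotted to Vidar's branch passes to Vidar's issue by representation.
The 1/5 is divided into 2 equal shares of 1/10 among Hakon, Hallvard.
Hakon is living and takes 1/10.
Hallvard is living and takes 1/10.

Dagny 1/5; Gudrun 1/5; Hakon 1/10; Hallvard 1/10; Kolbein 1/5; Oskar 1/5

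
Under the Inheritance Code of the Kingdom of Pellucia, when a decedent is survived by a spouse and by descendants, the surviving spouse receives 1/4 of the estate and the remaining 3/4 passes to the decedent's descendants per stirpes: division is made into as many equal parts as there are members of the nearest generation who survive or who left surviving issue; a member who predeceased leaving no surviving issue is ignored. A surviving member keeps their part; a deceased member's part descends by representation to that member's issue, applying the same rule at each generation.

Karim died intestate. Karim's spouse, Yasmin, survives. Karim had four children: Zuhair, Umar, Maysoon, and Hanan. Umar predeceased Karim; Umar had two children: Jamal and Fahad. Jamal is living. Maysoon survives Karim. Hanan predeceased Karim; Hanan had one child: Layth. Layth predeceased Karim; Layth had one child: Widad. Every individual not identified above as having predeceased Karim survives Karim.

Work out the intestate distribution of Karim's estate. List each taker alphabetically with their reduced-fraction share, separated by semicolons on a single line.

Yasmin, as surviving spouse, takes 1/4.
The remaining 3/4 passes to Karim's descendants per stirpes.
The 3/4 is divided into 4 equal shares of 3/16 among Zuhair, Umar, Maysoon, Hanan.
Zuhair is living and takes 3/16.
Umar predeceased; the 3/16 allotted to Umar's branch passes to Umar's issue by representation.
The 3/16 is divided into 2 equal shares of 3/32 among Jamal, Fahad.
Jamal is living and takes 3/32.
Fahad is living and takes 3/32.
Maysoon is living and takes 3/16.
Hanan predeceased; the 3/16 allotted to Hanan's branch passes to Hanan's issue by representation.
Layth's line is the sole branch at this level, so the full 3/16 passes to Layth's issue by representation.
Widad is the sole taker at this level and receives the full 3/16.

Fahad 3/32; Jamal 3/32; Maysoon 3/16; Widad 3/16; Yasmin 1/4; Zuhair 3/16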